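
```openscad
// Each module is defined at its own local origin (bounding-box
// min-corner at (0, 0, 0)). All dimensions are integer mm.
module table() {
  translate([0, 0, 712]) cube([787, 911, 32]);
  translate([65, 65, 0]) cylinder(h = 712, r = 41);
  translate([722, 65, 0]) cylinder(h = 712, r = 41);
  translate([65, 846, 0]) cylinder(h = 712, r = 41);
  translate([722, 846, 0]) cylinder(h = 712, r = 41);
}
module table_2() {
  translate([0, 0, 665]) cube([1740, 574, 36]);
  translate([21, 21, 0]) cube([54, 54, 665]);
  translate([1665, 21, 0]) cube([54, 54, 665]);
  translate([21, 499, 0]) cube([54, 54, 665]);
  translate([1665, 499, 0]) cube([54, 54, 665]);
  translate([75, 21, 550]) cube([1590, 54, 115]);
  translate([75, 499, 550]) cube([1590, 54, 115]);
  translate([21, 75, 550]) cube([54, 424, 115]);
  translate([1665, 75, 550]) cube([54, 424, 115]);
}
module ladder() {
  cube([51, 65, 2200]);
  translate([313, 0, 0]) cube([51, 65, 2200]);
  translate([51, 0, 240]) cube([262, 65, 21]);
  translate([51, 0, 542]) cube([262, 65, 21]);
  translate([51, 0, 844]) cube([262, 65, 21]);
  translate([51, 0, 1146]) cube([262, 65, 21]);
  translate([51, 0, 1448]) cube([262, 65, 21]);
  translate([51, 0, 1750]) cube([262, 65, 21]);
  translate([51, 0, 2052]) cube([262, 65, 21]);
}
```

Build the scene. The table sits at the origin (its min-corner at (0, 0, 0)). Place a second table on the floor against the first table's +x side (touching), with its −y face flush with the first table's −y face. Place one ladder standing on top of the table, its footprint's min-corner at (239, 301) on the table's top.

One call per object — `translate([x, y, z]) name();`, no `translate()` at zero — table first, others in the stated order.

table();
translate([787, 0, 0]) table_2();
translate([239, 301, 744]) ladder();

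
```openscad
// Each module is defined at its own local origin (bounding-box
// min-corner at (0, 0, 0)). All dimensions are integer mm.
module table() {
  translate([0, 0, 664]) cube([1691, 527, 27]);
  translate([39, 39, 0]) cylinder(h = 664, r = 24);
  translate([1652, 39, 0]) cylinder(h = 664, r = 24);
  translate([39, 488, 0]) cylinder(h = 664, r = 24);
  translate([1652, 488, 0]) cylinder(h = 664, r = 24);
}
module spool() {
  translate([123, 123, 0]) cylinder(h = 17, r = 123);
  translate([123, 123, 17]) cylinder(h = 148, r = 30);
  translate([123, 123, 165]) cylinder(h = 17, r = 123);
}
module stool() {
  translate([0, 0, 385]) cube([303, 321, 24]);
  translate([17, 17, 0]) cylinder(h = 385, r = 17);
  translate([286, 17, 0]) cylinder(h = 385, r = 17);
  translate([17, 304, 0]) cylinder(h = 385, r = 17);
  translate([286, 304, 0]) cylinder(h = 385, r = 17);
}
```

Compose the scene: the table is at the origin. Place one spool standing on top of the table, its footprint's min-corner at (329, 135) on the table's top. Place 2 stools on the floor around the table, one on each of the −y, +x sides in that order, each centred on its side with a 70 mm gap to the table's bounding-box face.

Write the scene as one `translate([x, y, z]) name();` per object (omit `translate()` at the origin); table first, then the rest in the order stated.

table();
translate([329, 135, 691]) spool();
translate([694, -391, 0]) stool();
translate([1761, 103, 0]) stool();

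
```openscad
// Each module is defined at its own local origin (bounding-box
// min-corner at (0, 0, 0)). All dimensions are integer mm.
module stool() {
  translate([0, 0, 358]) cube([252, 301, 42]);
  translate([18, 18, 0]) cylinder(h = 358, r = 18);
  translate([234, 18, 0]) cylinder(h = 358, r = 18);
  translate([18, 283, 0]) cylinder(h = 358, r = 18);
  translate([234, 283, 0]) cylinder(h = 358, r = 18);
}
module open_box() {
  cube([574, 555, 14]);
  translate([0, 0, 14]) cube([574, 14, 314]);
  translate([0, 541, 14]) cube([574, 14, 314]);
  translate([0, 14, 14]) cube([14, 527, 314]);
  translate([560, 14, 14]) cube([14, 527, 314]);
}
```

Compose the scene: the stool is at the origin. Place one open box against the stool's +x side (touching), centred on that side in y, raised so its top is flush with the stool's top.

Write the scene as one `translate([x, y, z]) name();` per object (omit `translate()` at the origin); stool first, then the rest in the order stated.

stool();
translate([252, -127, 72]) open_box();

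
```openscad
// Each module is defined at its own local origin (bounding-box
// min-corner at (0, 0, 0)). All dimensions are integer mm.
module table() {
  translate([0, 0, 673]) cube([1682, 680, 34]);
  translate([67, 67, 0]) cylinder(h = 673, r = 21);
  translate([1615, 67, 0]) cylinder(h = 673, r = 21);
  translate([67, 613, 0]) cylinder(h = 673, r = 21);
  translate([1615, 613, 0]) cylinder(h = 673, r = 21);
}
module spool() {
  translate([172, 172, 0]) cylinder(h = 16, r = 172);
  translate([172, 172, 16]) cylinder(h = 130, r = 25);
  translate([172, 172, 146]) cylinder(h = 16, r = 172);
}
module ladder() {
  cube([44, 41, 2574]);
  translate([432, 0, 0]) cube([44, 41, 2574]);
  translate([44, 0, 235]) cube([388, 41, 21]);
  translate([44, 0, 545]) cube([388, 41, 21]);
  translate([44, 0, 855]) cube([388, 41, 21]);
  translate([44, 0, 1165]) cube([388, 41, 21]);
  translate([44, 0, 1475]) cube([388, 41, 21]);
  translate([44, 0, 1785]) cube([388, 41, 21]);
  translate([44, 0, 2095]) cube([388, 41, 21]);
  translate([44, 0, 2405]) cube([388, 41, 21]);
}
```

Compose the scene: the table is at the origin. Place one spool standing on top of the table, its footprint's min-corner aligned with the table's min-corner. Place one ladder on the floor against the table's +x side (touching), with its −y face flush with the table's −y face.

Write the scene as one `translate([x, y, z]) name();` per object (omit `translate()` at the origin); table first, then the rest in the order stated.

table();
translate([0, 0, 707]) spool();
translate([1682, 0, 0]) ladder();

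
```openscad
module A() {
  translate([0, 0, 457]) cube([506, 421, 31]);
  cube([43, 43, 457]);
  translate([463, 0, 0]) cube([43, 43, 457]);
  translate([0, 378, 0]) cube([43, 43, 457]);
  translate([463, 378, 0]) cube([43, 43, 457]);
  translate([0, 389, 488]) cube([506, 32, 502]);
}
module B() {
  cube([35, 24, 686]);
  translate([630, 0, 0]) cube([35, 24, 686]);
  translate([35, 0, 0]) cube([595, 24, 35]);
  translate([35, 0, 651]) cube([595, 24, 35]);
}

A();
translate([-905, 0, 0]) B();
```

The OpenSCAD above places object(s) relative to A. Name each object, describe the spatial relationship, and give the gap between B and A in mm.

The picture frame's nearest face is 240 mm from the chair's −x face.

A is a chair. B is a picture frame. The picture frame is on the floor beside the chair on its −x side. The gap between the picture frame and the chair is 240 mm.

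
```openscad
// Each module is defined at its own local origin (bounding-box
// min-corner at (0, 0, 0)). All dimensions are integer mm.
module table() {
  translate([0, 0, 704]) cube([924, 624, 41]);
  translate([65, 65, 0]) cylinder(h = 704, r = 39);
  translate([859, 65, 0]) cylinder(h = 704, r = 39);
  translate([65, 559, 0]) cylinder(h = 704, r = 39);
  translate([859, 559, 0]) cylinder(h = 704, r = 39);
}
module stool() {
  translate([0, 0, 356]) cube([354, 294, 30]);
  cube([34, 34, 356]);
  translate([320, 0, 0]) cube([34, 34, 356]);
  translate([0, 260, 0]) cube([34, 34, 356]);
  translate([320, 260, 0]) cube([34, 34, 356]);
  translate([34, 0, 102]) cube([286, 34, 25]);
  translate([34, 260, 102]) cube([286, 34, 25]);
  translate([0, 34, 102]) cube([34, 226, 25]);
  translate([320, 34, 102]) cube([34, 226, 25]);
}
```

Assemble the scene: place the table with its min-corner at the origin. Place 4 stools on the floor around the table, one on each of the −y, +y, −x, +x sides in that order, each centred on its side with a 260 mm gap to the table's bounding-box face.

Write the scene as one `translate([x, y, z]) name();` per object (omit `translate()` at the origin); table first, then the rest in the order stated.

table();
translate([285, -554, 0]) stool();
translate([285, 884, 0]) stool();
translate([-614, 165, 0]) stool();
translate([1184, 165, 0]) stool();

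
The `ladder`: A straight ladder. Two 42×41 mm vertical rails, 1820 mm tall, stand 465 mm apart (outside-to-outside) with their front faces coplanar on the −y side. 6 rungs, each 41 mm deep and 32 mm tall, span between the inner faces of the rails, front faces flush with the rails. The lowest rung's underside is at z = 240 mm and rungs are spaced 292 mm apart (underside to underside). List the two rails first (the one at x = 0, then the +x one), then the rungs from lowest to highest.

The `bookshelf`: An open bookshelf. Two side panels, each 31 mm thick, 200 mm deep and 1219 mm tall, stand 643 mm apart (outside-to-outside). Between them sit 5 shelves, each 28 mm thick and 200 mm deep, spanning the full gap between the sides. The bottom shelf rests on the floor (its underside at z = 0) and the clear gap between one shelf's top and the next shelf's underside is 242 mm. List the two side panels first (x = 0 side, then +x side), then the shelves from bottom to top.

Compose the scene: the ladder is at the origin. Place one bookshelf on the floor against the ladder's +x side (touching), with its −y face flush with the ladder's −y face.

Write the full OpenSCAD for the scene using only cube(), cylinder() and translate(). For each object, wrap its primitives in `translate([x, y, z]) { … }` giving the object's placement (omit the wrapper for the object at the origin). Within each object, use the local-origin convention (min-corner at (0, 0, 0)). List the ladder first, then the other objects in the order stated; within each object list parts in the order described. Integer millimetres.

cube([42, 41, 1820]);
translate([423, 0, 0]) cube([42, 41, 1820]);
translate([42, 0, 240]) cube([381, 41, 32]);
translate([42, 0, 532]) cube([381, 41, 32]);
translate([42, 0, 824]) cube([381, 41, 32]);
translate([42, 0, 1116]) cube([381, 41, 32]);
translate([42, 0, 1408]) cube([381, 41, 32]);
translate([42, 0, 1700]) cube([381, 41, 32]);
translate([465, 0, 0]) {
  cube([31, 200, 1219]);
  translate([612, 0, 0]) cube([31, 200, 1219]);
  translate([31, 0, 0]) cube([581, 200, 28]);
  translate([31, 0, 270]) cube([581, 200, 28]);
  translate([31, 0, 540]) cube([581, 200, 28]);
  translate([31, 0, 810]) cube([581, 200, 28]);
  translate([31, 0, 1080]) cube([581, 200, 28]);
}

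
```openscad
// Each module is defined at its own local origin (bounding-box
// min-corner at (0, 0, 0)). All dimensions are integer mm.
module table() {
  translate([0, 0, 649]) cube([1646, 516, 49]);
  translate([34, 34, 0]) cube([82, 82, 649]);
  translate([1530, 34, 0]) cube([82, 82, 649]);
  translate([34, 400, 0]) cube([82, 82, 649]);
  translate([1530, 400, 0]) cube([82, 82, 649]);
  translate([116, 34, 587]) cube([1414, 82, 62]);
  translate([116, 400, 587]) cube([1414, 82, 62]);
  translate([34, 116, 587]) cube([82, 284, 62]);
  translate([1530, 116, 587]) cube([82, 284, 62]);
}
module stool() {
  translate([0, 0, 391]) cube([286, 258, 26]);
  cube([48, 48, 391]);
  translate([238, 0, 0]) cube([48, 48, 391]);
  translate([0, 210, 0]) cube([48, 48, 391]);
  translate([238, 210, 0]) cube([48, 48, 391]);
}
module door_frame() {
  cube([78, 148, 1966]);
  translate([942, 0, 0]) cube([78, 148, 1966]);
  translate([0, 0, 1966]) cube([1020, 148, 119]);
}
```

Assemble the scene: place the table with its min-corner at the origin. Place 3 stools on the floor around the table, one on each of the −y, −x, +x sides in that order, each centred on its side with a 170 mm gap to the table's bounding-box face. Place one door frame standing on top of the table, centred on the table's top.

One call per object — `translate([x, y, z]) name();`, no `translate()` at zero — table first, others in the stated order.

table();
translate([680, -428, 0]) stool();
translate([-456, 129, 0]) stool();
translate([1816, 129, 0]) stool();
translate([313, 184, 698]) door_frame();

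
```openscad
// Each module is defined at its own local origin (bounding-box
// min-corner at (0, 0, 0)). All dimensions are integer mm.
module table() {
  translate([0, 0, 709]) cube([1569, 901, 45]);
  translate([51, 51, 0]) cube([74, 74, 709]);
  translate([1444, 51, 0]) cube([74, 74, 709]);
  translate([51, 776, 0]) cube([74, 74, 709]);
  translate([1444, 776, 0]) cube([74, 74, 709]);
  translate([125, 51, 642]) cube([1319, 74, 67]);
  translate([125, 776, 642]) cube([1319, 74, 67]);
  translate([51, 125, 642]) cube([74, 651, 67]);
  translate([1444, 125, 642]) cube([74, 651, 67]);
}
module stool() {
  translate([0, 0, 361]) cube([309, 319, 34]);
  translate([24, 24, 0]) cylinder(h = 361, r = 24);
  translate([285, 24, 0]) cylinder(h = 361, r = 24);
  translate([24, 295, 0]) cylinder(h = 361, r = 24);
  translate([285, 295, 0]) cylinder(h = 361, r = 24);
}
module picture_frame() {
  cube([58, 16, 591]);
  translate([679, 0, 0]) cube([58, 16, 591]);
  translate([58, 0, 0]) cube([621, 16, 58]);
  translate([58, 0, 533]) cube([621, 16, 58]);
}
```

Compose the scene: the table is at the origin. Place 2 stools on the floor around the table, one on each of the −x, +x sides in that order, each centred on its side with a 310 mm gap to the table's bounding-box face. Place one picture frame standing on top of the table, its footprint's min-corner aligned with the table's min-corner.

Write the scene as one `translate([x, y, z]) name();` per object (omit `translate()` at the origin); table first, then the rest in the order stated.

table();
translate([-619, 291, 0]) stool();
translate([1879, 291, 0]) stool();
translate([0, 0, 754]) picture_frame();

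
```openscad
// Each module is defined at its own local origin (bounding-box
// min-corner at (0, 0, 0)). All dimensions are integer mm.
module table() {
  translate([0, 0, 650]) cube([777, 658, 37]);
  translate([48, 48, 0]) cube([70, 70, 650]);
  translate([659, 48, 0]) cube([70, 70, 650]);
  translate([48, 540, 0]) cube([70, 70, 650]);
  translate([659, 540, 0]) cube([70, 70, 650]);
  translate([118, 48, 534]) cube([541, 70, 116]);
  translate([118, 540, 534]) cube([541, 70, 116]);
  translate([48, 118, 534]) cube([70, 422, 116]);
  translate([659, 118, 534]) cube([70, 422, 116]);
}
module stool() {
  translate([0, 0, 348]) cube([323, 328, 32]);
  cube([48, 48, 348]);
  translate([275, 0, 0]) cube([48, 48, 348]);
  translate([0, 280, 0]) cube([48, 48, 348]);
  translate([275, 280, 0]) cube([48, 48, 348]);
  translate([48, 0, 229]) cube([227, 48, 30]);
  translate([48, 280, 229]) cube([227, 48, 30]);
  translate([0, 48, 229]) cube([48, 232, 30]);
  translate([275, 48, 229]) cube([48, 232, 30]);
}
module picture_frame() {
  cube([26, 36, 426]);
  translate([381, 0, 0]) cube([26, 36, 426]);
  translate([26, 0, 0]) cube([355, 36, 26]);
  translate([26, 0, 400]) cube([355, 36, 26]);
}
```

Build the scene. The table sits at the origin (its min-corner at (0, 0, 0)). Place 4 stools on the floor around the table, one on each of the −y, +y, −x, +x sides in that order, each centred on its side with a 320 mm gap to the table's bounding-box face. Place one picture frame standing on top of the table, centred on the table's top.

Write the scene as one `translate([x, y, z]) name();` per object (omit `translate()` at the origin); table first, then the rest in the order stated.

table();
translate([227, -648, 0]) stool();
translate([227, 978, 0]) stool();
translate([-643, 165, 0]) stool();
translate([1097, 165, 0]) stool();
translate([185, 311, 687]) picture_frame();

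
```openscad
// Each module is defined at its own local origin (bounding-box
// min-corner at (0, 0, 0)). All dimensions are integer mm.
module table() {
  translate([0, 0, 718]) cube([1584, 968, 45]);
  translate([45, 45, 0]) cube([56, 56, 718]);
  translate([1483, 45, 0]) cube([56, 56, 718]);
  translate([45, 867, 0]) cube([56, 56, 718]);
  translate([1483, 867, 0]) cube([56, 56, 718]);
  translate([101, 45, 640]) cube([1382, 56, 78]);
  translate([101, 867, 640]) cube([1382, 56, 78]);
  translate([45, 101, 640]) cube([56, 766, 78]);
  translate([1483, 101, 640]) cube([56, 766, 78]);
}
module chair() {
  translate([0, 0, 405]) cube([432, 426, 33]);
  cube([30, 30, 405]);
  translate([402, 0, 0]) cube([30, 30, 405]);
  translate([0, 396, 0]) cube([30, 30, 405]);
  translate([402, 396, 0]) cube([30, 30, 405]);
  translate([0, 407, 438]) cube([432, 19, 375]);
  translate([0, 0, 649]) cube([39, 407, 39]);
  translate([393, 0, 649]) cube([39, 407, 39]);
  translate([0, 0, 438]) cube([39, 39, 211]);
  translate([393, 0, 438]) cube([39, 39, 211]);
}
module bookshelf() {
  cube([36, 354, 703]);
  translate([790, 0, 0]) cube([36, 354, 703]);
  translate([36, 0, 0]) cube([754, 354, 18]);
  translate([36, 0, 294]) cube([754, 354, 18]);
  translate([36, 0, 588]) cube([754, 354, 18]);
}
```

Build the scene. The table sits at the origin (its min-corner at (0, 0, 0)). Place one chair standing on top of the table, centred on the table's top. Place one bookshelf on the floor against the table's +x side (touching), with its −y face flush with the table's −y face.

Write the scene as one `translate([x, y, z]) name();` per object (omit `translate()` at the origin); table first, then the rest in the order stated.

table();
translate([576, 271, 763]) chair();
translate([1584, 0, 0]) bookshelf();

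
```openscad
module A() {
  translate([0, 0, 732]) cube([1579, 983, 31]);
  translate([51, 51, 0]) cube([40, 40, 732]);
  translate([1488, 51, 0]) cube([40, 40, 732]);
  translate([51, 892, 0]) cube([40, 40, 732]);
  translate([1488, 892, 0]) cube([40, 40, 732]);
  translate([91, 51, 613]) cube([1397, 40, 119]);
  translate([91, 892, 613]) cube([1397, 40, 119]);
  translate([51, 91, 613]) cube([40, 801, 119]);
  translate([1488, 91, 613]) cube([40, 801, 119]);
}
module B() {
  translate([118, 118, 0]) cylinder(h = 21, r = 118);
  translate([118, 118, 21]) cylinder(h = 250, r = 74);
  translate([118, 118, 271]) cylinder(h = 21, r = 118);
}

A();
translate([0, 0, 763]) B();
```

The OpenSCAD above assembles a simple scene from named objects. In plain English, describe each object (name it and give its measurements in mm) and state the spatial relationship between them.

A is a rectangular dining table. The top is 1579×983×31 mm with its upper surface at z = 763 mm. It stands on four 40×40 mm square legs, each inset 51 mm from the nearest pair of top edges, running from the floor to the underside of the top. Four apron rails, 40 mm thick and 119 mm tall, run between adjacent legs with their top edges flush with the underside of the top and their outer faces flush with the legs' outer faces.

B is a spool: two coaxial disc flanges of radius 118 mm and thickness 21 mm, joined by a core cylinder of radius 74 mm and height 250 mm. The lower flange rests on z = 0 and the three cylinders share a vertical axis.

The spool is on top of the table.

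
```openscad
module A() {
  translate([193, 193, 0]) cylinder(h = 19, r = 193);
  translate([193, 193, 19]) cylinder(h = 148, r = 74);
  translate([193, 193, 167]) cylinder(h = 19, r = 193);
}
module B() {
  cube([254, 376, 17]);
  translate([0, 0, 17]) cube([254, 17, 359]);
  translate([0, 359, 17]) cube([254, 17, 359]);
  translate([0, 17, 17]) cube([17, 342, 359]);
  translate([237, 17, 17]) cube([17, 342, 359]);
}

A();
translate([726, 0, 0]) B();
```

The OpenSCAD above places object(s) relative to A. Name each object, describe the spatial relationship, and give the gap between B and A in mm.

The open box's nearest face is 340 mm from the spool's +x face.

A is a spool. B is an open box. The open box is on the floor beside the spool on its +x side. The gap between the open box and the spool is 340 mm.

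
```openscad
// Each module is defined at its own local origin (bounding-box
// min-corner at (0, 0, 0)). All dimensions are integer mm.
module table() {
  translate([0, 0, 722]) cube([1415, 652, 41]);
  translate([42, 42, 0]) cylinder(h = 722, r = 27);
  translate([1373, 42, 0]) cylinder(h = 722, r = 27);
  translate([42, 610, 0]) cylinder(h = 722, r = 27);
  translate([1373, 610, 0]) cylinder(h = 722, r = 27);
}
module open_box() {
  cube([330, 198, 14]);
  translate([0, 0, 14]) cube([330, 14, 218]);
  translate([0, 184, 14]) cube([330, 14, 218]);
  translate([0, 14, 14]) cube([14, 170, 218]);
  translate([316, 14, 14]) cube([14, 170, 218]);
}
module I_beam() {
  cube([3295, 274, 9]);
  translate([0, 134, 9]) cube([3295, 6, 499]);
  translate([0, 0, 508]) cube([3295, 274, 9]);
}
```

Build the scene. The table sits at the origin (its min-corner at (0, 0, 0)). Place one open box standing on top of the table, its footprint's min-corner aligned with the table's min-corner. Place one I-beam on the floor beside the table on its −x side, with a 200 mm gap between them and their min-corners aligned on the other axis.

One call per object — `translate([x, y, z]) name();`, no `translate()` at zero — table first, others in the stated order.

table();
translate([0, 0, 763]) open_box();
translate([-3495, 0, 0]) I_beam();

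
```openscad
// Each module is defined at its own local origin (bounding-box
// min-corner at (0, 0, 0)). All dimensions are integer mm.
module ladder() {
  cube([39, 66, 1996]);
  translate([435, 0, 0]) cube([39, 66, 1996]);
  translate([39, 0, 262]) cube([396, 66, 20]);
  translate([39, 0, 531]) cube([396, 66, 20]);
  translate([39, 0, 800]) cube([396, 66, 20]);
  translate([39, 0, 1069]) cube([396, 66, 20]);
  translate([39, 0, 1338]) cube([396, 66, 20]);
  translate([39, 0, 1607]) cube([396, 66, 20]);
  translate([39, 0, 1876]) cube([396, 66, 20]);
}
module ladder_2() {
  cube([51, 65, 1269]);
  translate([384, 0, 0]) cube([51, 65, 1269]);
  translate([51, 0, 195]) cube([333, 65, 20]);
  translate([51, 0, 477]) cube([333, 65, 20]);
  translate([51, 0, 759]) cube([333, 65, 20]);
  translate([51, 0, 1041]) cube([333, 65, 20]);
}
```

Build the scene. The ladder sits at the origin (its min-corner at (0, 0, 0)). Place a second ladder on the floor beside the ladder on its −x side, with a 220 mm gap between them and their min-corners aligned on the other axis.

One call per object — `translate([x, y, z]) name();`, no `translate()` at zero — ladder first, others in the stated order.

ladder();
translate([-655, 0, 0]) ladder_2();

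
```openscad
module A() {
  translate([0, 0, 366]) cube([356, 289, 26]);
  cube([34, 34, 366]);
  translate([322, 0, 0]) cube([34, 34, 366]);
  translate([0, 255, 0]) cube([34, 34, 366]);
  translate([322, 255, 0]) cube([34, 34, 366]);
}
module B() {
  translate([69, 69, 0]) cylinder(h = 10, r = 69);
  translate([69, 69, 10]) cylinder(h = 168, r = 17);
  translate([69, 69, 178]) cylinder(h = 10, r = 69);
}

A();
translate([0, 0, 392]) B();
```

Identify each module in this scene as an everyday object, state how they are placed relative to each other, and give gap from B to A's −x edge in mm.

A is a stool. B is a spool. The spool is on top of the stool. The gap from the spool to the stool's −x edge is 0 mm.

The spool's min-x is at 0; the stool's min-x is 0; gap = 0 mm.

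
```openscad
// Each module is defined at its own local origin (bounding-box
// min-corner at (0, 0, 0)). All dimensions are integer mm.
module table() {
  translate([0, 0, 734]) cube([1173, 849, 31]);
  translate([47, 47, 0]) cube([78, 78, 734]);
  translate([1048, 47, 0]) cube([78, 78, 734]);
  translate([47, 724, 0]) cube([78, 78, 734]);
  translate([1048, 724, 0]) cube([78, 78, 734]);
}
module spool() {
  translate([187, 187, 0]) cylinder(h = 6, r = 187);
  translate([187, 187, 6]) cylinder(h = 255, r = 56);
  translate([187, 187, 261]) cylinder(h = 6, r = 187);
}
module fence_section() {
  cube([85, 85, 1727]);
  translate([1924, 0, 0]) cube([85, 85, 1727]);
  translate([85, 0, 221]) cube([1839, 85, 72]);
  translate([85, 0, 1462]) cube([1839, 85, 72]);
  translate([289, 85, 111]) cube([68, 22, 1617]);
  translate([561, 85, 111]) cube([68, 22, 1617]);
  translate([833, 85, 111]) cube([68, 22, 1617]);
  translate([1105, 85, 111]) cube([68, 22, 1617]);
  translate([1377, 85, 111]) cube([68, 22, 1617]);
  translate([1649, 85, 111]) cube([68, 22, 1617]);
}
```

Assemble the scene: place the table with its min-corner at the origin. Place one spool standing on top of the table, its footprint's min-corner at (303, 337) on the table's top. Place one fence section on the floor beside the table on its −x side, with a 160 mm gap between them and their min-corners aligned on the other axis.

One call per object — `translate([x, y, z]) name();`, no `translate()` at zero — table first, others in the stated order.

table();
translate([303, 337, 765]) spool();
translate([-2169, 0, 0]) fence_section();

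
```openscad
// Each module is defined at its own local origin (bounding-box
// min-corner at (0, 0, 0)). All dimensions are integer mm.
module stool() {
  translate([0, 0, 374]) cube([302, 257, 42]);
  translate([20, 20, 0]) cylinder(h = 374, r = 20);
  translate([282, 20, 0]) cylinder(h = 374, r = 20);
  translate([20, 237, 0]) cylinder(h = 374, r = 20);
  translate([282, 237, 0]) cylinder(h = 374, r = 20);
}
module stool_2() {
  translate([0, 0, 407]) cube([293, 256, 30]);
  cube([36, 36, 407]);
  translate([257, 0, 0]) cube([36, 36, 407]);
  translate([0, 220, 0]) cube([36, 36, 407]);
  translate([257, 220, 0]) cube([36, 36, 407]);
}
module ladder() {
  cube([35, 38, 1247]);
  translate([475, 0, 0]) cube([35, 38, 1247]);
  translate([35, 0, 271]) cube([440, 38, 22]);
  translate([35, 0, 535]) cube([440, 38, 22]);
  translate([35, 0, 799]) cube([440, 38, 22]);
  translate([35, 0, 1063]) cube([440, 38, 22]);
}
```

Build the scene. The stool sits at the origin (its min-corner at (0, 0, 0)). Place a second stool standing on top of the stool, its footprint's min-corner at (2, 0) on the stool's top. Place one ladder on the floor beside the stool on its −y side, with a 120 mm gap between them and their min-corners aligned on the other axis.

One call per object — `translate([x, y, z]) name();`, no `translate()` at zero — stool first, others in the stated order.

stool();
translate([2, 0, 416]) stool_2();
translate([0, -158, 0]) ladder();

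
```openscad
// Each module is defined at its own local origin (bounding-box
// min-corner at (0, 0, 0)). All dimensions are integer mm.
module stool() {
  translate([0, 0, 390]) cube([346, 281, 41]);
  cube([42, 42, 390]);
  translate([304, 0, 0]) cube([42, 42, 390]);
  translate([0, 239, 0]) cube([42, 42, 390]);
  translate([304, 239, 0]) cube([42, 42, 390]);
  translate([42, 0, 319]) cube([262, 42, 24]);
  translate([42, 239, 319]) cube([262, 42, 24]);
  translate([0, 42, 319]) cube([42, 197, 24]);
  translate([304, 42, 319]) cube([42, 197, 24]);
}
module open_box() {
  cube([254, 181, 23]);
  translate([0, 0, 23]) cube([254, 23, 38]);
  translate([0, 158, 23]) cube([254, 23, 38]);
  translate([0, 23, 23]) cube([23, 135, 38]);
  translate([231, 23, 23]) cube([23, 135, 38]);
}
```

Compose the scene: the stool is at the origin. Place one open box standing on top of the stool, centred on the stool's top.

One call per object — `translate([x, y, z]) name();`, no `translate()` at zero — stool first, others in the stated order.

stool();
translate([46, 50, 431]) open_box();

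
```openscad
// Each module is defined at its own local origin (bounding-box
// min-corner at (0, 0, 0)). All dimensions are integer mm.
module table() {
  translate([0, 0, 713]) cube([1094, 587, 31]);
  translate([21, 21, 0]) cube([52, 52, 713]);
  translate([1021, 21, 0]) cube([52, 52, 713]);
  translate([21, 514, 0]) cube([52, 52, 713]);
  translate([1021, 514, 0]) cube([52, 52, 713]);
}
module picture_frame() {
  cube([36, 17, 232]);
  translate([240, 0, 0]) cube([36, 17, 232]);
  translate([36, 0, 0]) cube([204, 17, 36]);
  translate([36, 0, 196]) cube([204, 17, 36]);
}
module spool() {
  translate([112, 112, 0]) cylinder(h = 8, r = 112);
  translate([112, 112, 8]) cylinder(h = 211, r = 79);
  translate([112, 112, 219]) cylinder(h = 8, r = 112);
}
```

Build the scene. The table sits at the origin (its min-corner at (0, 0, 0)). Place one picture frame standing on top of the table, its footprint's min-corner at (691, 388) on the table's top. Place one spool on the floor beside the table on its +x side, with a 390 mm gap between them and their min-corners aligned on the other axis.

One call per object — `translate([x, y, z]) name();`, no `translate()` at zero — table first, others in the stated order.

table();
translate([691, 388, 744]) picture_frame();
translate([1484, 0, 0]) spool();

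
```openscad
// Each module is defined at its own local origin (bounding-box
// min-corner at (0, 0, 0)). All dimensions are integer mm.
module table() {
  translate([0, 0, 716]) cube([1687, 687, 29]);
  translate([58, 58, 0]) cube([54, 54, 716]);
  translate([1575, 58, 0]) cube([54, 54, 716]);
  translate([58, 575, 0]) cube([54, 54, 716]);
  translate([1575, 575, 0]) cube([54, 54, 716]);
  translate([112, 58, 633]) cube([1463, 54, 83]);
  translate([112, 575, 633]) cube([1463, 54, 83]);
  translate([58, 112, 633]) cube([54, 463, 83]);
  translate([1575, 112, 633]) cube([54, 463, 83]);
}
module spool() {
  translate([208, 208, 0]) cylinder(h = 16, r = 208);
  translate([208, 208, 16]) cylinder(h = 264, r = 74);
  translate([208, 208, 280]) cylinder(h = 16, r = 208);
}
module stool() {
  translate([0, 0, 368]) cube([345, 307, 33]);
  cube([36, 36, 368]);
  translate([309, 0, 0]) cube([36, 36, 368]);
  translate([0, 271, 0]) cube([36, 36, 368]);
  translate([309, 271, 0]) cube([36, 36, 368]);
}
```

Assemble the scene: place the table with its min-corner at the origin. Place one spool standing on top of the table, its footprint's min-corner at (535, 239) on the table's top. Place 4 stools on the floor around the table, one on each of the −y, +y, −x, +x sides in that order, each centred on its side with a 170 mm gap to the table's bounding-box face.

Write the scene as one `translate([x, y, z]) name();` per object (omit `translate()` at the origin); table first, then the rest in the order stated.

table();
translate([535, 239, 745]) spool();
translate([671, -477, 0]) stool();
translate([671, 857, 0]) stool();
translate([-515, 190, 0]) stool();
translate([1857, 190, 0]) stool();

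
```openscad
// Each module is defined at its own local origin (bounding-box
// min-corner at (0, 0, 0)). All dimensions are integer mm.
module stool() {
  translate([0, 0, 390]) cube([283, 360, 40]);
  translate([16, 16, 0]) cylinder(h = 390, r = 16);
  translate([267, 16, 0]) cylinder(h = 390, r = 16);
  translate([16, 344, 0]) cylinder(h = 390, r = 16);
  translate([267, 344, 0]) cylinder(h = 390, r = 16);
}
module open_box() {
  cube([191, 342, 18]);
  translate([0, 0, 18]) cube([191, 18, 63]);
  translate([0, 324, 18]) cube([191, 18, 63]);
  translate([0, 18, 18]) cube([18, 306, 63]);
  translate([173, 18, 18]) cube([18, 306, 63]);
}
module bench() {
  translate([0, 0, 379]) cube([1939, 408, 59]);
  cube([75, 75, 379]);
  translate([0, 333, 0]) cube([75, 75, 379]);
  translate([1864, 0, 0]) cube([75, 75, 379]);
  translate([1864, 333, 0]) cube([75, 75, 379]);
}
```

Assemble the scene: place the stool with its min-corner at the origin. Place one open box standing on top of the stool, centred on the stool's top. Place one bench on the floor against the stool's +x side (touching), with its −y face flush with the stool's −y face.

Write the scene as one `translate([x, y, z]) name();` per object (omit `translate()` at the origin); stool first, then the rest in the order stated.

stool();
translate([46, 9, 430]) open_box();
translate([283, 0, 0]) bench();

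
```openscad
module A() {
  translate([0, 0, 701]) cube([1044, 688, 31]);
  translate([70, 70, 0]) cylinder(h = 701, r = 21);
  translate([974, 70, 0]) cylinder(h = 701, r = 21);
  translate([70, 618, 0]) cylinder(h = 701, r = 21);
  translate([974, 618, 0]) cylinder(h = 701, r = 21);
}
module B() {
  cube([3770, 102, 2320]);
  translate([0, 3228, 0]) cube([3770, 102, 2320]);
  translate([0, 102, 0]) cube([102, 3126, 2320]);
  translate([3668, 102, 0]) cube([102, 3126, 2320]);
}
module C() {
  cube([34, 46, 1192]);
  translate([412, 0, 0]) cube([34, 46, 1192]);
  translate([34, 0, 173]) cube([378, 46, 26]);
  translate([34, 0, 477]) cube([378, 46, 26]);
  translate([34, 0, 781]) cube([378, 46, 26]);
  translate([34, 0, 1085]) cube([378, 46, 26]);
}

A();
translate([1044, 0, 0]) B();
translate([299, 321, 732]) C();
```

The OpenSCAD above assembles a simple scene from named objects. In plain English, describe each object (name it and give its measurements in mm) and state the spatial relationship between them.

A is a table: top 1044 mm (x) × 688 mm (y), 31 mm thick, upper face at z = 732 mm, on four round legs of 42 mm diameter, each leg's bounding box inset 49 mm from the nearest pair of top edges, running from z = 0 to the bottom of the top.

B is a box-shaped house frame (walls only): outside footprint 3770×3330 mm, wall height 2320 mm, wall thickness 102 mm. The two y-facing walls run the full x-width; the two x-facing walls fit between the inner faces of the y-facing walls.

C is a straight ladder. Two 34×46 mm vertical rails, 1192 mm tall, stand 446 mm apart (outside-to-outside) with their front faces coplanar on the −y side. 4 rungs, each 46 mm deep and 26 mm tall, span between the inner faces of the rails, front faces flush with the rails. The lowest rung's underside is at z = 173 mm and rungs are spaced 304 mm apart (underside to underside).

The house frame is against the table's +x side, with their −y faces flush. The ladder is on top of the table, centred.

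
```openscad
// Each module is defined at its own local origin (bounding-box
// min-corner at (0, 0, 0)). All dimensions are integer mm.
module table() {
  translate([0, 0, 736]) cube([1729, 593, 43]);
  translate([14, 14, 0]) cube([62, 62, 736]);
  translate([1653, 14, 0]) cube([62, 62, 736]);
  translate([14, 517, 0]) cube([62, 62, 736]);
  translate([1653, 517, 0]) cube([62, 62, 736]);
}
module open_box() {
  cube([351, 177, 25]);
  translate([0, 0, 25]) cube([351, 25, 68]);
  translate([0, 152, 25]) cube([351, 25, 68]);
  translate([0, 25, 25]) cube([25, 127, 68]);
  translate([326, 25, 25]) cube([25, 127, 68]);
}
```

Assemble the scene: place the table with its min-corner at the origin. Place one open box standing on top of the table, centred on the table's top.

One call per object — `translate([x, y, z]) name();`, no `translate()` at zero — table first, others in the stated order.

table();
translate([689, 208, 779]) open_box();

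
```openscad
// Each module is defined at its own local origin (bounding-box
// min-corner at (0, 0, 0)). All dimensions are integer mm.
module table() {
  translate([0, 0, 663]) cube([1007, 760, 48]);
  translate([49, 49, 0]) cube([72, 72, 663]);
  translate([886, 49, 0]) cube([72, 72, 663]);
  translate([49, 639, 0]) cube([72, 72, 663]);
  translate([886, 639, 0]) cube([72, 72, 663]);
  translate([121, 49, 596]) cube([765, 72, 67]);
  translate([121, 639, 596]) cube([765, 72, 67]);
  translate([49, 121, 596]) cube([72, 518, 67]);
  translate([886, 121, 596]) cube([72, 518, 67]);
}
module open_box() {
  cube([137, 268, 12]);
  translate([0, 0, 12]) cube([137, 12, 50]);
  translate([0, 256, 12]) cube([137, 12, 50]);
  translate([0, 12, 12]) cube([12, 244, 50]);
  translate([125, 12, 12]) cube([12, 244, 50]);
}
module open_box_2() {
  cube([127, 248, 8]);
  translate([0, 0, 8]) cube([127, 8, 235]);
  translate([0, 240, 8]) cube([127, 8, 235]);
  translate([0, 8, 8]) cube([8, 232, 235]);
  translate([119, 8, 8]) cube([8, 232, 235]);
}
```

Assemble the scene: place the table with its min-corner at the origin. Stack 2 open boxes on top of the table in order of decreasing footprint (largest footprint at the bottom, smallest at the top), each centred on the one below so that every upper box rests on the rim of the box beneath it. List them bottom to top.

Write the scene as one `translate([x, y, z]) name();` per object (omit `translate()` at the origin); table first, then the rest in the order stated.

table();
translate([435, 246, 711]) open_box();
translate([440, 256, 773]) open_box_2();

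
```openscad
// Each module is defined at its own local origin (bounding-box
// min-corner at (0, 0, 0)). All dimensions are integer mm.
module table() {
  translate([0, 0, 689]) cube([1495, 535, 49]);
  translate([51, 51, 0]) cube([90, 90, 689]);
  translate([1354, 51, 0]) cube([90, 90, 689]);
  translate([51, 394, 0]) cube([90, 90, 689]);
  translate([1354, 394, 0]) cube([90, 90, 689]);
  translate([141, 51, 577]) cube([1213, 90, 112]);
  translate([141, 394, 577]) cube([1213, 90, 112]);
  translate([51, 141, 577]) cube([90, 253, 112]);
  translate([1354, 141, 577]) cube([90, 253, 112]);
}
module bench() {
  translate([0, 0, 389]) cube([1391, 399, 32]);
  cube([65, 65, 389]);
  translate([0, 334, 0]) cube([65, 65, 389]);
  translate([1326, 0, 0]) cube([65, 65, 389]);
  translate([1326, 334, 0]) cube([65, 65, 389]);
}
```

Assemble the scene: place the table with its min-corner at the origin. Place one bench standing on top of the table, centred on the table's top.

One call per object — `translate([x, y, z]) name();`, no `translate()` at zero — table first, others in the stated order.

table();
translate([52, 68, 738]) bench();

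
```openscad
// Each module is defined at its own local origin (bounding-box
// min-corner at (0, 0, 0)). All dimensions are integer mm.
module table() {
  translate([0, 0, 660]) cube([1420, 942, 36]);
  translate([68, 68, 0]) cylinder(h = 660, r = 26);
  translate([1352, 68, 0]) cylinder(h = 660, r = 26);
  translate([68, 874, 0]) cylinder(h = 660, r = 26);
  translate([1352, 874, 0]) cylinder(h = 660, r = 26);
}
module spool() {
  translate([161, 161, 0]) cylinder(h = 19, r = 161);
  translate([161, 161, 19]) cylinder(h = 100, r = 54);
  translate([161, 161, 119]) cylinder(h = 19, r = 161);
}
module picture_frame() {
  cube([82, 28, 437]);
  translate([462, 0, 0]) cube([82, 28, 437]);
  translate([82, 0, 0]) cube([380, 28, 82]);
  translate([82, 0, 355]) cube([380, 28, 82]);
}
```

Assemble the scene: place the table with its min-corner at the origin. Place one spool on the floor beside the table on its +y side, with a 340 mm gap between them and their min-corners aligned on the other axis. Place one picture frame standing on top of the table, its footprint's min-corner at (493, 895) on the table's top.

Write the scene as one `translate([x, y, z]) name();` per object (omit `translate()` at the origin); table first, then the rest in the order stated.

table();
translate([0, 1282, 0]) spool();
translate([493, 895, 696]) picture_frame();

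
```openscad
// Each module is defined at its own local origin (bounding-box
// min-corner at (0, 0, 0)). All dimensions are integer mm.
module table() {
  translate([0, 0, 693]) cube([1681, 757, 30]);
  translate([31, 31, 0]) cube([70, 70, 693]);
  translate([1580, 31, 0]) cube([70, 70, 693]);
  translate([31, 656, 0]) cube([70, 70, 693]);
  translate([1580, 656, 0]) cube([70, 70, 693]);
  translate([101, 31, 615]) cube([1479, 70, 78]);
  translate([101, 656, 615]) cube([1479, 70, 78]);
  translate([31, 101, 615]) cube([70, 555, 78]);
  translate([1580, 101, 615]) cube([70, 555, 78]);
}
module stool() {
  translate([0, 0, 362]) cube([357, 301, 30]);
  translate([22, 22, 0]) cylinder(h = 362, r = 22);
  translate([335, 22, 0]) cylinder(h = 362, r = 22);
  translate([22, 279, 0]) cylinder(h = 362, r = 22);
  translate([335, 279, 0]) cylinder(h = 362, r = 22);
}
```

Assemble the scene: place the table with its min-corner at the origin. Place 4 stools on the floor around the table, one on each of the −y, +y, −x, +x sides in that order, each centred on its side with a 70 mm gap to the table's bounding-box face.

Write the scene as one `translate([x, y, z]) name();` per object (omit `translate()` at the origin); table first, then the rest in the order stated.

table();
translate([662, -371, 0]) stool();
translate([662, 827, 0]) stool();
translate([-427, 228, 0]) stool();
translate([1751, 228, 0]) stool();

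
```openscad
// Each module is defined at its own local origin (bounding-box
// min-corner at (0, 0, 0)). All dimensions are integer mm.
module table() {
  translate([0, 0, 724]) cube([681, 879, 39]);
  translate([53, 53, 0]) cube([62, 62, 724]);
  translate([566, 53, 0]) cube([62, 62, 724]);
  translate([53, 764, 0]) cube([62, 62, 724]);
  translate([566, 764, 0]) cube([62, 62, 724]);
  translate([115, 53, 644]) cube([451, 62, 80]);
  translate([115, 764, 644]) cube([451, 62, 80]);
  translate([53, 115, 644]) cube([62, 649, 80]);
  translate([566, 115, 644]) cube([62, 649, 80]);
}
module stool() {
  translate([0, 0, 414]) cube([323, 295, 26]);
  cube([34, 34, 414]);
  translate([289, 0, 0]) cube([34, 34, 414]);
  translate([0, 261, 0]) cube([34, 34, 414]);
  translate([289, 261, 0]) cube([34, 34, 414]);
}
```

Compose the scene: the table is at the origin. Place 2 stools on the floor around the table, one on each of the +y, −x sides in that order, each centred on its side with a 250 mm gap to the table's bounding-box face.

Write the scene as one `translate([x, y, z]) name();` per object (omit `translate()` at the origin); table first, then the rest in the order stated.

table();
translate([179, 1129, 0]) stool();
translate([-573, 292, 0]) stool();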